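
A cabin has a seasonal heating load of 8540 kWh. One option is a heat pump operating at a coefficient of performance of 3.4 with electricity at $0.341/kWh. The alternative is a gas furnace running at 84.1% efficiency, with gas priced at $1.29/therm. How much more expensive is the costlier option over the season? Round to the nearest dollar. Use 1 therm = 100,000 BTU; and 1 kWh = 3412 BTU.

Heat load = 8540 kWh × 3412 = 29,138,480 BTU
Gas: input = 29,138,480 / 0.841 = 34,647,420 BTU = 346.5 therm → 346.5 × $1.29 = $446.95
Heat pump: 29,138,480 BTU / 3412 = 8,540 kWh heat; / 3.4 = 2,512 kWh in → × $0.341 = $856.51
Difference = |$446.95 − $856.51| = $409.56 ≈ $410

$410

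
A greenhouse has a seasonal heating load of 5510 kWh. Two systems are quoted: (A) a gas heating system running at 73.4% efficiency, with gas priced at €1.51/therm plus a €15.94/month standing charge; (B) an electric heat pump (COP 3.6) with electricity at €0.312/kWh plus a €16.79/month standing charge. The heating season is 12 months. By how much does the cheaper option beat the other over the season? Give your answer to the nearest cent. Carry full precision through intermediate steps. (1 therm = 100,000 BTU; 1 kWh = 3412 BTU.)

€100.97

Heat load = 5510 kWh × 3412 = 18,800,120 BTU
Gas: input = 18,800,120 / 0.734 = 25,613,243 BTU = 256.1 therm → 256.1 × €1.51 = €386.76; + 12 × €15.94 standing = €578.04
Heat pump: 18,800,120 BTU / 3412 = 5,510 kWh heat; / 3.6 = 1,531 kWh in → × €0.312 = €477.53; + 12 × €16.79 standing = €679.01
Difference = |€578.04 − €679.01| = €100.97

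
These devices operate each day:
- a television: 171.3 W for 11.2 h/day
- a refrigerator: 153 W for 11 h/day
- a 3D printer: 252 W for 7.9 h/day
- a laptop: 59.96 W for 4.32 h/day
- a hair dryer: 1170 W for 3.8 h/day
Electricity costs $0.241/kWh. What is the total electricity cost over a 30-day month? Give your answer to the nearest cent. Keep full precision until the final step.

television: 171.3 W × 11.2 h × 30 d = 57,557 Wh = 57.56 kWh
refrigerator: 153 W × 11 h × 30 d = 50,490 Wh = 50.49 kWh
3D printer: 252 W × 7.9 h × 30 d = 59,724 Wh = 59.72 kWh
laptop: 59.96 W × 4.32 h × 30 d = 7,771 Wh = 7.771 kWh
hair dryer: 1170 W × 3.8 h × 30 d = 133,380 Wh = 133.4 kWh
Total energy = 57.56 + 50.49 + 59.72 + 7.771 + 133.4 = 308.9 kWh
Cost = 308.9 kWh × $0.241 = $74.45

$74.45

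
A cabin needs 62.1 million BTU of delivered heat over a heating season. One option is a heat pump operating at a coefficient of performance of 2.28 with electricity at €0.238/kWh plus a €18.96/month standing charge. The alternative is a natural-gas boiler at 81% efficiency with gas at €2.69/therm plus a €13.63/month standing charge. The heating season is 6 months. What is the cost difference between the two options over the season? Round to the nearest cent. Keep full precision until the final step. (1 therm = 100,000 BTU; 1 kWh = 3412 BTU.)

€130.48

Heat load = 62.1 × 10⁶ BTU = 62,100,000 BTU
Gas: input = 62,100,000 / 0.81 = 76,666,667 BTU = 766.7 therm → 766.7 × €2.69 = €2,062.33; + 6 × €13.63 standing = €2,144.11
Heat pump: 62,100,000 BTU / 3412 = 18,200 kWh heat; / 2.28 = 7,983 kWh in → × €0.238 = €1,899.87; + 6 × €18.96 standing = €2,013.63
Difference = |€2,144.11 − €2,013.63| = €130.48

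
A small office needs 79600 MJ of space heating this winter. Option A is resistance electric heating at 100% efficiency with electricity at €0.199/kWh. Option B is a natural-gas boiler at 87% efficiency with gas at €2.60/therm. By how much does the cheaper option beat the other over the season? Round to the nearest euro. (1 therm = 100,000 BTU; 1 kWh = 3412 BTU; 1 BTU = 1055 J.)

Heat load = 79600 MJ = 79,600,000,000 J / 1055 = 75,450,237 BTU
Gas: input = 75,450,237 / 0.87 = 86,724,410 BTU = 867.2 therm → 867.2 × €2.60 = €2,254.83
Electric: 75,450,237 BTU / 3412 = 22,110 kWh → × €0.199 = €4,400.53
Difference = |€2,254.83 − €4,400.53| = €2,145.69 ≈ €2146

€2146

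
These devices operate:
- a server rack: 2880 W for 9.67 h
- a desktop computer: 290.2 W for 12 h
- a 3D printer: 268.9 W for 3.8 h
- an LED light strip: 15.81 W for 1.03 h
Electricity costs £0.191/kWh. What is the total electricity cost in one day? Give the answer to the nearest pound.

server rack: 2880 W × 9.67 h = 27,850 Wh = 27.85 kWh
desktop computer: 290.2 W × 12 h = 3,482 Wh = 3.482 kWh
3D printer: 268.9 W × 3.8 h = 1,022 Wh = 1.022 kWh
LED light strip: 15.81 W × 1.03 h = 16 Wh = 0.01628 kWh
Total energy = 27.85 + 3.482 + 1.022 + 0.01628 = 32.37 kWh
Cost = 32.37 kWh × £0.191 = £6.18 ≈ £6

£6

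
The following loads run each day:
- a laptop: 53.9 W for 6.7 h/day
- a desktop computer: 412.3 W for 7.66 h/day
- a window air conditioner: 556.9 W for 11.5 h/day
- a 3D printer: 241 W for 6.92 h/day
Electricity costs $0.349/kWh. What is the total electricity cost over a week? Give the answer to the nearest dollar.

laptop: 53.9 W × 6.7 h × 7 d = 2,528 Wh = 2.528 kWh
desktop computer: 412.3 W × 7.66 h × 7 d = 22,108 Wh = 22.11 kWh
window air conditioner: 556.9 W × 11.5 h × 7 d = 44,830 Wh = 44.83 kWh
3D printer: 241 W × 6.92 h × 7 d = 11,674 Wh = 11.67 kWh
Total energy = 2.528 + 22.11 + 44.83 + 11.67 = 81.14 kWh
Cost = 81.14 kWh × $0.349 = $28.32 ≈ $28

$28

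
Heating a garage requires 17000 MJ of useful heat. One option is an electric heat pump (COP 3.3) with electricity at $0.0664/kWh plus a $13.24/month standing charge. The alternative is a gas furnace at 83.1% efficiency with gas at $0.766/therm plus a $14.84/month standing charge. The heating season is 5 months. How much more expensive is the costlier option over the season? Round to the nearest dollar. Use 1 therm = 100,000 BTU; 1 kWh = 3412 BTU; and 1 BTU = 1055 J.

Heat load = 17000 MJ = 17,000,000,000 J / 1055 = 16,113,744 BTU
Gas: input = 16,113,744 / 0.831 = 19,390,787 BTU = 193.9 therm → 193.9 × $0.766 = $148.53; + 5 × $14.84 standing = $222.73
Heat pump: 16,113,744 BTU / 3412 = 4,723 kWh heat; / 3.3 = 1,431 kWh in → × $0.0664 = $95.03; + 5 × $13.24 standing = $161.23
Difference = |$222.73 − $161.23| = $61.51 ≈ $62

$62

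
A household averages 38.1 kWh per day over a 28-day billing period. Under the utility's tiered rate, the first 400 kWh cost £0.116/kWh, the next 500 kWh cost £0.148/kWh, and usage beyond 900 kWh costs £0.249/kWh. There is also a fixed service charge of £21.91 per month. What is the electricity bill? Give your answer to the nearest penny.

£183.84

Usage = 38.1 kWh/day × 28 days = 1066.8 kWh
First 400 kWh × £0.116 = £46.40
Next 500 kWh × £0.148 = £74.00
Remaining 166.8 kWh × £0.249 = £41.53
Energy charge = £161.93; + service £21.91 = £183.84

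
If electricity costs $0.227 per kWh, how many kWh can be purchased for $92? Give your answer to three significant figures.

405 kWh

$92 / $0.227 per kWh = 405.3 kWh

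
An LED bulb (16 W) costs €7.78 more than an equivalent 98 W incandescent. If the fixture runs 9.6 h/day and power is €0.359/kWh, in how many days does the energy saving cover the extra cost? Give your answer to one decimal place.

Power saved = 98 − 16 = 82 W
Daily energy saved = 82 W × 9.6 h = 787.2 Wh = 0.7872 kWh
Daily savings = 0.7872 × €0.359 = €0.2826
Payback = €7.78 / €0.2826 per day = 27.53 days

27.5 days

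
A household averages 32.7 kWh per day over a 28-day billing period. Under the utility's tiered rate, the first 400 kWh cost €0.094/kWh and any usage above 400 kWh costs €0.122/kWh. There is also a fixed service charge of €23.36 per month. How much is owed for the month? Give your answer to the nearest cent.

€123.86

Usage = 32.7 kWh/day × 28 days = 915.6 kWh
First 400 kWh × €0.094 = €37.60
Remaining 515.6 kWh × €0.122 = €62.90
Energy charge = €100.50; + service €23.36 = €123.86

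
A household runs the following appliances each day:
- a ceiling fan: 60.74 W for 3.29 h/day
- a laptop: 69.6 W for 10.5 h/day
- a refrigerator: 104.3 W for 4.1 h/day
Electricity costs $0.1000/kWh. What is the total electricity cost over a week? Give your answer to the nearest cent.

$0.95

ceiling fan: 60.74 W × 3.29 h × 7 d = 1,399 Wh = 1.399 kWh
laptop: 69.6 W × 10.5 h × 7 d = 5,116 Wh = 5.116 kWh
refrigerator: 104.3 W × 4.1 h × 7 d = 2,993 Wh = 2.993 kWh
Total energy = 1.399 + 5.116 + 2.993 = 9.508 kWh
Cost = 9.508 kWh × $0.1000 = $0.95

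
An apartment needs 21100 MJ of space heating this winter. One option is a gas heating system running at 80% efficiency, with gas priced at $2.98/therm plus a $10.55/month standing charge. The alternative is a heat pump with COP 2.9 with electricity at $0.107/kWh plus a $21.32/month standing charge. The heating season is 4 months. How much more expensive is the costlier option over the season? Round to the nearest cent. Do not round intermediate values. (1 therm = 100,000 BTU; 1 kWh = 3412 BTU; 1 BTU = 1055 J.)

$485.64

Heat load = 21100 MJ = 21,100,000,000 J / 1055 = 20,000,000 BTU
Gas: input = 20,000,000 / 0.80 = 25,000,000 BTU = 250 therm → 250 × $2.98 = $745.00; + 4 × $10.55 standing = $787.20
Heat pump: 20,000,000 BTU / 3412 = 5,862 kWh heat; / 2.9 = 2,021 kWh in → × $0.107 = $216.28; + 4 × $21.32 standing = $301.56
Difference = |$787.20 − $301.56| = $485.64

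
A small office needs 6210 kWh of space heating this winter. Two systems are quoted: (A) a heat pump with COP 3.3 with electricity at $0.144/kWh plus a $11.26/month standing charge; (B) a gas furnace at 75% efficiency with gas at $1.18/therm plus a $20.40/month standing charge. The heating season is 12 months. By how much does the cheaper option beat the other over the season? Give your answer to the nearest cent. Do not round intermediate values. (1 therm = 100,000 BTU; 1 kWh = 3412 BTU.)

Heat load = 6210 kWh × 3412 = 21,188,520 BTU
Gas: input = 21,188,520 / 0.75 = 28,251,360 BTU = 282.5 therm → 282.5 × $1.18 = $333.37; + 12 × $20.40 standing = $578.17
Heat pump: 21,188,520 BTU / 3412 = 6,210 kWh heat; / 3.3 = 1,882 kWh in → × $0.144 = $270.98; + 12 × $11.26 standing = $406.10
Difference = |$578.17 − $406.10| = $172.06

$172.06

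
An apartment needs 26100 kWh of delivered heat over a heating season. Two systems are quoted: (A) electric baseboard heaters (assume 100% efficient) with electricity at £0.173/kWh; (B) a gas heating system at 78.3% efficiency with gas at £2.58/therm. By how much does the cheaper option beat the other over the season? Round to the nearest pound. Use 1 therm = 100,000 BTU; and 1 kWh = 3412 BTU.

Heat load = 26100 kWh × 3412 = 89,053,200 BTU
Gas: input = 89,053,200 / 0.783 = 113,733,333 BTU = 1,137 therm → 1,137 × £2.58 = £2,934.32
Electric: 89,053,200 BTU / 3412 = 26,100 kWh → × £0.173 = £4,515.30
Difference = |£2,934.32 − £4,515.30| = £1,580.98 ≈ £1581

£1581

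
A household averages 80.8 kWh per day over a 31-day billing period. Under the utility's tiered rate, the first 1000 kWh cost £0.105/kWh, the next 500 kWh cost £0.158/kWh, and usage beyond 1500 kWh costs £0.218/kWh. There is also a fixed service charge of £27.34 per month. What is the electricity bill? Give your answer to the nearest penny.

Usage = 80.8 kWh/day × 31 days = 2504.8 kWh
First 1000 kWh × £0.105 = £105.00
Next 500 kWh × £0.158 = £79.00
Remaining 1004.8 kWh × £0.218 = £219.05
Energy charge = £403.05; + service £27.34 = £430.39

£430.39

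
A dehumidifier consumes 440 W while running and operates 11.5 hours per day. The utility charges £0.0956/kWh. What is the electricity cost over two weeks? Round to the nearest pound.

Energy = 440 W × 11.5 h/day × 14 days = 70,840 Wh = 70.84 kWh
Cost = 70.84 kWh × £0.0956/kWh = £6.77 ≈ £7

£7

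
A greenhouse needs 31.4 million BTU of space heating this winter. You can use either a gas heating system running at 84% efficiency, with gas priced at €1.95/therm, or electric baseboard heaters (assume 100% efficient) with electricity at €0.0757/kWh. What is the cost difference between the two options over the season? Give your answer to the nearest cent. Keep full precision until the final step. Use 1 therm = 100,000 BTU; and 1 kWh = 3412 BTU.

Heat load = 31.4 × 10⁶ BTU = 31,400,000 BTU
Gas: input = 31,400,000 / 0.84 = 37,380,952 BTU = 373.8 therm → 373.8 × €1.95 = €728.93
Electric: 31,400,000 BTU / 3412 = 9,203 kWh → × €0.0757 = €696.65
Difference = |€728.93 − €696.65| = €32.28

€32.28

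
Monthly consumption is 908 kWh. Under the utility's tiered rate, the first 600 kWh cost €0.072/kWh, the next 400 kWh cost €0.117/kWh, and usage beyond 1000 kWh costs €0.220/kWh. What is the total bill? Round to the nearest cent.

First 600 kWh × €0.072 = €43.20
Next 308 kWh × €0.117 = €36.04
Remaining tier: 0 kWh (not reached)
Total = €79.24

€79.24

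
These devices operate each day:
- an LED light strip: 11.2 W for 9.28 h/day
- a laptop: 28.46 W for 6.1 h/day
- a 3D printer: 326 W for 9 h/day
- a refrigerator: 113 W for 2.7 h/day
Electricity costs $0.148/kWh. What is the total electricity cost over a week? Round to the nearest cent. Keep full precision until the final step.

LED light strip: 11.2 W × 9.28 h × 7 d = 728 Wh = 0.7276 kWh
laptop: 28.46 W × 6.1 h × 7 d = 1,215 Wh = 1.215 kWh
3D printer: 326 W × 9 h × 7 d = 20,538 Wh = 20.54 kWh
refrigerator: 113 W × 2.7 h × 7 d = 2,136 Wh = 2.136 kWh
Total energy = 0.7276 + 1.215 + 20.54 + 2.136 = 24.62 kWh
Cost = 24.62 kWh × $0.148 = $3.64

$3.64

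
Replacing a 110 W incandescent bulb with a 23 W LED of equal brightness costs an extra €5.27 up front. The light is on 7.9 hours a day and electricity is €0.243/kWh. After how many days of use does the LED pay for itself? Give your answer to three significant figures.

31.6 days

Power saved = 110 − 23 = 87 W
Daily energy saved = 87 W × 7.9 h = 687.3 Wh = 0.6873 kWh
Daily savings = 0.6873 × €0.243 = €0.1670
Payback = €5.27 / €0.1670 per day = 31.55 days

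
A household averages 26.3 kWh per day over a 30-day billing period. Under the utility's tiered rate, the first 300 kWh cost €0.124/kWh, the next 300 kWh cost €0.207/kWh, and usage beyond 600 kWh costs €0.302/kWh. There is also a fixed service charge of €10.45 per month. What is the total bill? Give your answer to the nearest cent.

Usage = 26.3 kWh/day × 30 days = 789 kWh
First 300 kWh × €0.124 = €37.20
Next 300 kWh × €0.207 = €62.10
Remaining 189 kWh × €0.302 = €57.08
Energy charge = €156.38; + service €10.45 = €166.83

€166.83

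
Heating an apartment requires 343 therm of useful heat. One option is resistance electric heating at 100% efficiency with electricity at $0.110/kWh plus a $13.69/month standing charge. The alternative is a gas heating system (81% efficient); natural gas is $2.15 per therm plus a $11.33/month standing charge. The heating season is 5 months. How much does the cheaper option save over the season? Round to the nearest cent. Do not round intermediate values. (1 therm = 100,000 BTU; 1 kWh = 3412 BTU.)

Heat load = 343 therm × 100,000 = 34,300,000 BTU
Gas: input = 34,300,000 / 0.81 = 42,345,679 BTU = 423.5 therm → 423.5 × $2.15 = $910.43; + 5 × $11.33 standing = $967.08
Electric: 34,300,000 BTU / 3412 = 10,050 kWh → × $0.110 = $1,105.80; + 5 × $13.69 standing = $1,174.25
Difference = |$967.08 − $1,174.25| = $207.17

$207.17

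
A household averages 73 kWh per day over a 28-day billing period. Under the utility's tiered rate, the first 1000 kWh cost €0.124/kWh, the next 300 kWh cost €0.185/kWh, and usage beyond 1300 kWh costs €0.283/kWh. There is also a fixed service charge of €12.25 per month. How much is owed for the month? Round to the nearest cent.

Usage = 73 kWh/day × 28 days = 2044 kWh
First 1000 kWh × €0.124 = €124.00
Next 300 kWh × €0.185 = €55.50
Remaining 744 kWh × €0.283 = €210.55
Energy charge = €390.05; + service €12.25 = €402.30

€402.30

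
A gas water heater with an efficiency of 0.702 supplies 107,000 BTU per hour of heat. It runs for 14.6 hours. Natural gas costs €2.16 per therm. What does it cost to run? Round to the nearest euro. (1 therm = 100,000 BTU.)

Heat delivered = 107,000 BTU/h × 14.6 h = 1,562,200 BTU
Gas input = 1,562,200 / 0.702 = 2,225,356 BTU
= 2,225,356 / 100,000 = 22.25 therm
Cost = 22.25 × €2.16/therm = €48.07 ≈ €48

€48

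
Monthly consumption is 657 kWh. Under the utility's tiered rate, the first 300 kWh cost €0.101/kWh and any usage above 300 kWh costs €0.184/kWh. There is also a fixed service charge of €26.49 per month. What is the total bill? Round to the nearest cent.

€122.48

First 300 kWh × €0.101 = €30.30
Remaining 357 kWh × €0.184 = €65.69
Energy charge = €95.99; + service €26.49 = €122.48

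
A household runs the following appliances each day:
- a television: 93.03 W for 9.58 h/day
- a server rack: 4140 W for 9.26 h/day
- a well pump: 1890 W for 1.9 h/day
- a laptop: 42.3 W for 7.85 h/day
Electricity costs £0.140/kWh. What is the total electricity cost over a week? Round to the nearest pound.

television: 93.03 W × 9.58 h × 7 d = 6,239 Wh = 6.239 kWh
server rack: 4140 W × 9.26 h × 7 d = 268,355 Wh = 268.4 kWh
well pump: 1890 W × 1.9 h × 7 d = 25,137 Wh = 25.14 kWh
laptop: 42.3 W × 7.85 h × 7 d = 2,324 Wh = 2.324 kWh
Total energy = 6.239 + 268.4 + 25.14 + 2.324 = 302.1 kWh
Cost = 302.1 kWh × £0.140 = £42.29 ≈ £42

£42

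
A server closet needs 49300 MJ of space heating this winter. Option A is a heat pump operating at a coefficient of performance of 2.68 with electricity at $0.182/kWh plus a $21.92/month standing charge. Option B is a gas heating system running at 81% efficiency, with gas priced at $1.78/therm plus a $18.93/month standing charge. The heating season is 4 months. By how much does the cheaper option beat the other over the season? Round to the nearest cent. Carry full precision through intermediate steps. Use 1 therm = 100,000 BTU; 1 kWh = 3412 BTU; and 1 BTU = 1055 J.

$84.86

Heat load = 49300 MJ = 49,300,000,000 J / 1055 = 46,729,858 BTU
Gas: input = 46,729,858 / 0.81 = 57,691,182 BTU = 576.9 therm → 576.9 × $1.78 = $1,026.90; + 4 × $18.93 standing = $1,102.62
Heat pump: 46,729,858 BTU / 3412 = 13,700 kWh heat; / 2.68 = 5,110 kWh in → × $0.182 = $930.08; + 4 × $21.92 standing = $1,017.76
Difference = |$1,102.62 − $1,017.76| = $84.86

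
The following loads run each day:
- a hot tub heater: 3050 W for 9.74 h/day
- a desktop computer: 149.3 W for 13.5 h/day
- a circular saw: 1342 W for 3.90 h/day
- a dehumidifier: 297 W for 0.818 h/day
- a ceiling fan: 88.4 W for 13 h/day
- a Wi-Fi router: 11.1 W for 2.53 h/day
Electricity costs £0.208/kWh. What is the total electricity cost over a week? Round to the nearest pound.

£56

hot tub heater: 3050 W × 9.74 h × 7 d = 207,949 Wh = 207.9 kWh
desktop computer: 149.3 W × 13.5 h × 7 d = 14,109 Wh = 14.11 kWh
circular saw: 1342 W × 3.90 h × 7 d = 36,637 Wh = 36.64 kWh
dehumidifier: 297 W × 0.818 h × 7 d = 1,701 Wh = 1.701 kWh
ceiling fan: 88.4 W × 13 h × 7 d = 8,044 Wh = 8.044 kWh
Wi-Fi router: 11.1 W × 2.53 h × 7 d = 197 Wh = 0.1966 kWh
Total energy = 207.9 + 14.11 + 36.64 + 1.701 + 8.044 + 0.1966 = 268.6 kWh
Cost = 268.6 kWh × £0.208 = £55.88 ≈ £56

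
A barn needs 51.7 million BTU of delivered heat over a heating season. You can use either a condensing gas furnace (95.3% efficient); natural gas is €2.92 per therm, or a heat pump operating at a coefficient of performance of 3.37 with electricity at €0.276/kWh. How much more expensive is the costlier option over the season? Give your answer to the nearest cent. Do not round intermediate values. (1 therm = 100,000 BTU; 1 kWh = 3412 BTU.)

Heat load = 51.7 × 10⁶ BTU = 51,700,000 BTU
Gas: input = 51,700,000 / 0.953 = 54,249,738 BTU = 542.5 therm → 542.5 × €2.92 = €1,584.09
Heat pump: 51,700,000 BTU / 3412 = 15,150 kWh heat; / 3.37 = 4,496 kWh in → × €0.276 = €1,240.97
Difference = |€1,584.09 − €1,240.97| = €343.12

€343.12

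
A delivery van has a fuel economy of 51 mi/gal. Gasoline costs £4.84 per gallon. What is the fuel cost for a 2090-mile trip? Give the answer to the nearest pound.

£198

Fuel = 2090 mi / 51 mpg = 40.98 gal
Cost = 40.98 gal × £4.84/gal = £198.35 ≈ £198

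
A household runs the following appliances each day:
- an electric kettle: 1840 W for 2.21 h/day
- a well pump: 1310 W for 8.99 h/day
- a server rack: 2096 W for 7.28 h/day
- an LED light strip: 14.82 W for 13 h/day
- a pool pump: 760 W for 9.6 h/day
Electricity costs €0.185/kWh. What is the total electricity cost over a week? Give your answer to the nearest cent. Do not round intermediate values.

electric kettle: 1840 W × 2.21 h × 7 d = 28,465 Wh = 28.46 kWh
well pump: 1310 W × 8.99 h × 7 d = 82,438 Wh = 82.44 kWh
server rack: 2096 W × 7.28 h × 7 d = 106,812 Wh = 106.8 kWh
LED light strip: 14.82 W × 13 h × 7 d = 1,349 Wh = 1.349 kWh
pool pump: 760 W × 9.6 h × 7 d = 51,072 Wh = 51.07 kWh
Total energy = 28.46 + 82.44 + 106.8 + 1.349 + 51.07 = 270.1 kWh
Cost = 270.1 kWh × €0.185 = €49.98

€49.98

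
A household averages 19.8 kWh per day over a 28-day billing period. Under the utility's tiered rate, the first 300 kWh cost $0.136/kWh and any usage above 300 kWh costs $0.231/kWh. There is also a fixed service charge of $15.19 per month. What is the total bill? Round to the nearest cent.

$114.76

Usage = 19.8 kWh/day × 28 days = 554.4 kWh
First 300 kWh × $0.136 = $40.80
Remaining 254.4 kWh × $0.231 = $58.77
Energy charge = $99.57; + service $15.19 = $114.76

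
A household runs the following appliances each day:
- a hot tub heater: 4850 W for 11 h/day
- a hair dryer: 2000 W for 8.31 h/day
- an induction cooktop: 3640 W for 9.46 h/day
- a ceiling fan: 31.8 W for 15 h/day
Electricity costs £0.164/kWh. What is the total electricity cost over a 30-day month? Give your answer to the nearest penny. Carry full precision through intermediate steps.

£516.02

hot tub heater: 4850 W × 11 h × 30 d = 1,600,500 Wh = 1,600 kWh
hair dryer: 2000 W × 8.31 h × 30 d = 498,600 Wh = 498.6 kWh
induction cooktop: 3640 W × 9.46 h × 30 d = 1,033,032 Wh = 1,033 kWh
ceiling fan: 31.8 W × 15 h × 30 d = 14,310 Wh = 14.31 kWh
Total energy = 1,600 + 498.6 + 1,033 + 14.31 = 3,146 kWh
Cost = 3,146 kWh × £0.164 = £516.02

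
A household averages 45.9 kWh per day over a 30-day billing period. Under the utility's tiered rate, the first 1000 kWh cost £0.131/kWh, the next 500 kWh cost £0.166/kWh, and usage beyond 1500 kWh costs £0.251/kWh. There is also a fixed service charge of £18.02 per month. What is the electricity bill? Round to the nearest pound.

Usage = 45.9 kWh/day × 30 days = 1377 kWh
First 1000 kWh × £0.131 = £131.00
Next 377 kWh × £0.166 = £62.58
Remaining tier: 0 kWh (not reached)
Energy charge = £193.58; + service £18.02 = £211.60 ≈ £212

£212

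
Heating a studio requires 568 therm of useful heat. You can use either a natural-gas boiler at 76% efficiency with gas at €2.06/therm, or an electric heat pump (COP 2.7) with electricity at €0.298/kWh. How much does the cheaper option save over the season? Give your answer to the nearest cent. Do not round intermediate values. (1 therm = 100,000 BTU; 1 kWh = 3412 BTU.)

Heat load = 568 therm × 100,000 = 56,800,000 BTU
Gas: input = 56,800,000 / 0.76 = 74,736,842 BTU = 747.4 therm → 747.4 × €2.06 = €1,539.58
Heat pump: 56,800,000 BTU / 3412 = 16,650 kWh heat; / 2.7 = 6,166 kWh in → × €0.298 = €1,837.35
Difference = |€1,539.58 − €1,837.35| = €297.77

€297.77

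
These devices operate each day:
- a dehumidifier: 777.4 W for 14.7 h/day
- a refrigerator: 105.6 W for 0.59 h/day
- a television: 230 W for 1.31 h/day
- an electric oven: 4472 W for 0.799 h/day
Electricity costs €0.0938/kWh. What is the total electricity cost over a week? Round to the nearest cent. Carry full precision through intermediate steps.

€10.09

dehumidifier: 777.4 W × 14.7 h × 7 d = 79,994 Wh = 79.99 kWh
refrigerator: 105.6 W × 0.59 h × 7 d = 436 Wh = 0.4361 kWh
television: 230 W × 1.31 h × 7 d = 2,109 Wh = 2.109 kWh
electric oven: 4472 W × 0.799 h × 7 d = 25,012 Wh = 25.01 kWh
Total energy = 79.99 + 0.4361 + 2.109 + 25.01 = 107.6 kWh
Cost = 107.6 kWh × €0.0938 = €10.09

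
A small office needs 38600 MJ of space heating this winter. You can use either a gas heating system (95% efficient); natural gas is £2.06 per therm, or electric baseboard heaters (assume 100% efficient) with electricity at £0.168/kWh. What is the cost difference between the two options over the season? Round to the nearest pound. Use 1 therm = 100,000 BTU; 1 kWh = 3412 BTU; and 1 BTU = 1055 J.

Heat load = 38600 MJ = 38,600,000,000 J / 1055 = 36,587,678 BTU
Gas: input = 36,587,678 / 0.950 = 38,513,345 BTU = 385.1 therm → 385.1 × £2.06 = £793.37
Electric: 36,587,678 BTU / 3412 = 10,720 kWh → × £0.168 = £1,801.50
Difference = |£793.37 − £1,801.50| = £1,008.13 ≈ £1008

£1008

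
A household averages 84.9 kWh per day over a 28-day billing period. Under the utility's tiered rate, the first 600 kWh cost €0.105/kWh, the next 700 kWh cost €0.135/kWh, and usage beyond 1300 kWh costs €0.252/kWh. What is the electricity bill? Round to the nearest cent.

Usage = 84.9 kWh/day × 28 days = 2377.2 kWh
First 600 kWh × €0.105 = €63.00
Next 700 kWh × €0.135 = €94.50
Remaining 1077.2 kWh × €0.252 = €271.45
Total = €428.95

€428.95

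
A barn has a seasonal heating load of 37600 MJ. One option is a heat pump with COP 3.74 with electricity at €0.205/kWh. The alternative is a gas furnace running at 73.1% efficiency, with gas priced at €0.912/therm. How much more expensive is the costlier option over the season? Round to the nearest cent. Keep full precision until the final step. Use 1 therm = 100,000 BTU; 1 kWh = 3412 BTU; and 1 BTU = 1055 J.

Heat load = 37600 MJ = 37,600,000,000 J / 1055 = 35,639,810 BTU
Gas: input = 35,639,810 / 0.731 = 48,754,871 BTU = 487.5 therm → 487.5 × €0.912 = €444.64
Heat pump: 35,639,810 BTU / 3412 = 10,450 kWh heat; / 3.74 = 2,793 kWh in → × €0.205 = €572.54
Difference = |€444.64 − €572.54| = €127.90

€127.90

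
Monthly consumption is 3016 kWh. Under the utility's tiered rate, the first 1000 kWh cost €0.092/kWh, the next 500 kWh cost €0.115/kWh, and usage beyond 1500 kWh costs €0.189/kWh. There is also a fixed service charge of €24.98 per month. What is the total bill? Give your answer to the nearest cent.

First 1000 kWh × €0.092 = €92.00
Next 500 kWh × €0.115 = €57.50
Remaining 1516 kWh × €0.189 = €286.52
Energy charge = €436.02; + service €24.98 = €461.00

€461.00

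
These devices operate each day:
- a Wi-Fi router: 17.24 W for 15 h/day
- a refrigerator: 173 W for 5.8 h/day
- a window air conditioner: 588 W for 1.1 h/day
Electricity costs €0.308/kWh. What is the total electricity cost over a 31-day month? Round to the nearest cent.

Wi-Fi router: 17.24 W × 15 h × 31 d = 8,017 Wh = 8.017 kWh
refrigerator: 173 W × 5.8 h × 31 d = 31,105 Wh = 31.11 kWh
window air conditioner: 588 W × 1.1 h × 31 d = 20,051 Wh = 20.05 kWh
Total energy = 8.017 + 31.11 + 20.05 = 59.17 kWh
Cost = 59.17 kWh × €0.308 = €18.23

€18.23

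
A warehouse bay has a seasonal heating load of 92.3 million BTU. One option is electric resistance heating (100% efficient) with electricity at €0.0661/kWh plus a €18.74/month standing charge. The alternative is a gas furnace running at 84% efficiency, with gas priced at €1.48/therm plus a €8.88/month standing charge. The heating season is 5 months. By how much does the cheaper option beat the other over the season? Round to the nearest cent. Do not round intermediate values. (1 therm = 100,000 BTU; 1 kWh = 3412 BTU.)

Heat load = 92.3 × 10⁶ BTU = 92,300,000 BTU
Gas: input = 92,300,000 / 0.84 = 109,880,952 BTU = 1,099 therm → 1,099 × €1.48 = €1,626.24; + 5 × €8.88 standing = €1,670.64
Electric: 92,300,000 BTU / 3412 = 27,050 kWh → × €0.0661 = €1,788.11; + 5 × €18.74 standing = €1,881.81
Difference = |€1,670.64 − €1,881.81| = €211.17

€211.17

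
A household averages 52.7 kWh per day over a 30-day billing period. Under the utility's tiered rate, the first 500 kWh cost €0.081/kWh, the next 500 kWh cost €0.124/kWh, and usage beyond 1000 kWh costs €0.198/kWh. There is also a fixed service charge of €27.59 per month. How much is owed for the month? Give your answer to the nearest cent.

€245.13

Usage = 52.7 kWh/day × 30 days = 1581 kWh
First 500 kWh × €0.081 = €40.50
Next 500 kWh × €0.124 = €62.00
Remaining 581 kWh × €0.198 = €115.04
Energy charge = €217.54; + service €27.59 = €245.13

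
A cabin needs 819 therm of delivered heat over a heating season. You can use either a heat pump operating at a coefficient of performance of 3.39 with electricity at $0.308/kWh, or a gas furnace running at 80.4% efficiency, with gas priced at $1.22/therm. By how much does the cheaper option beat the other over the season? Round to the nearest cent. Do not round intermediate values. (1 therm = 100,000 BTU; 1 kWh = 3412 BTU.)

Heat load = 819 therm × 100,000 = 81,900,000 BTU
Gas: input = 81,900,000 / 0.804 = 101,865,672 BTU = 1,019 therm → 1,019 × $1.22 = $1,242.76
Heat pump: 81,900,000 BTU / 3412 = 24,000 kWh heat; / 3.39 = 7,081 kWh in → × $0.308 = $2,180.85
Difference = |$1,242.76 − $2,180.85| = $938.09

$938.09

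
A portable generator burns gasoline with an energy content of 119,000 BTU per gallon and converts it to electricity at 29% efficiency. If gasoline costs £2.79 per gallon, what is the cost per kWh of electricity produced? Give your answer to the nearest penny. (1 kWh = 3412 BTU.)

£0.28

Electrical output per gallon = 119,000 BTU × 0.29 / 3412 BTU/kWh = 10.11 kWh
Cost per kWh = £2.79 / 10.11 kWh = £0.276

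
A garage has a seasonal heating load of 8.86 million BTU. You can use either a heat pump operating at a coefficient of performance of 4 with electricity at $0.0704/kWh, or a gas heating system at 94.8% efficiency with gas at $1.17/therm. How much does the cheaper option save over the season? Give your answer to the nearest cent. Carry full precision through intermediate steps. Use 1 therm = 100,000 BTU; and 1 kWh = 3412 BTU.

$63.65

Heat load = 8.86 × 10⁶ BTU = 8,860,000 BTU
Gas: input = 8,860,000 / 0.948 = 9,345,992 BTU = 93.46 therm → 93.46 × $1.17 = $109.35
Heat pump: 8,860,000 BTU / 3412 = 2,597 kWh heat; / 4 = 649.2 kWh in → × $0.0704 = $45.70
Difference = |$109.35 − $45.70| = $63.65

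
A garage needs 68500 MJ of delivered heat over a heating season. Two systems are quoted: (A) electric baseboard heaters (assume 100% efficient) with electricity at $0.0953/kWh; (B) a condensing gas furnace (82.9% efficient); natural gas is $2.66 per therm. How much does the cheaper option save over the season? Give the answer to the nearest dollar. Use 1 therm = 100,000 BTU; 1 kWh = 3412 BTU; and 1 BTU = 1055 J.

$270

Heat load = 68500 MJ = 68,500,000,000 J / 1055 = 64,928,910 BTU
Gas: input = 64,928,910 / 0.829 = 78,321,966 BTU = 783.2 therm → 783.2 × $2.66 = $2,083.36
Electric: 64,928,910 BTU / 3412 = 19,030 kWh → × $0.0953 = $1,813.52
Difference = |$2,083.36 − $1,813.52| = $269.85 ≈ $270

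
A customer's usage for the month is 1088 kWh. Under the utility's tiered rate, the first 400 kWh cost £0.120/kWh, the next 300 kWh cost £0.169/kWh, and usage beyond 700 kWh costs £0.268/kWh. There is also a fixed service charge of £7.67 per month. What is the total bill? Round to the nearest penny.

£210.35

First 400 kWh × £0.120 = £48.00
Next 300 kWh × £0.169 = £50.70
Remaining 388 kWh × £0.268 = £103.98
Energy charge = £202.68; + service £7.67 = £210.35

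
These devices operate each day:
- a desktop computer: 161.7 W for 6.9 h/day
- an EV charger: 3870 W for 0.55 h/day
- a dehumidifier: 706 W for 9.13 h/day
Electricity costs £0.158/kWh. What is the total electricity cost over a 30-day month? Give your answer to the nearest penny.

desktop computer: 161.7 W × 6.9 h × 30 d = 33,472 Wh = 33.47 kWh
EV charger: 3870 W × 0.55 h × 30 d = 63,855 Wh = 63.85 kWh
dehumidifier: 706 W × 9.13 h × 30 d = 193,373 Wh = 193.4 kWh
Total energy = 33.47 + 63.85 + 193.4 = 290.7 kWh
Cost = 290.7 kWh × £0.158 = £45.93

£45.93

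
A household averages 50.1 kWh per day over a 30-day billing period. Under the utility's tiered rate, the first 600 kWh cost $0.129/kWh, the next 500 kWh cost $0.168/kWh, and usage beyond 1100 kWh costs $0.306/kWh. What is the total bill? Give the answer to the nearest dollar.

$285

Usage = 50.1 kWh/day × 30 days = 1503 kWh
First 600 kWh × $0.129 = $77.40
Next 500 kWh × $0.168 = $84.00
Remaining 403 kWh × $0.306 = $123.32
Total = $284.72 ≈ $285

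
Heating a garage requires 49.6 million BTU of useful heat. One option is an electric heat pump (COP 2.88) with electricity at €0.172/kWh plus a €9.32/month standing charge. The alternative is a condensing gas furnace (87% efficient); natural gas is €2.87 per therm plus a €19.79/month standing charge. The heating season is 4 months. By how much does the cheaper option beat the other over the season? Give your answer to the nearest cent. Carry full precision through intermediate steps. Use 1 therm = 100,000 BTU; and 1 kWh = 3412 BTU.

Heat load = 49.6 × 10⁶ BTU = 49,600,000 BTU
Gas: input = 49,600,000 / 0.87 = 57,011,494 BTU = 570.1 therm → 570.1 × €2.87 = €1,636.23; + 4 × €19.79 standing = €1,715.39
Heat pump: 49,600,000 BTU / 3412 = 14,540 kWh heat; / 2.88 = 5,048 kWh in → × €0.172 = €868.18; + 4 × €9.32 standing = €905.46
Difference = |€1,715.39 − €905.46| = €809.93

€809.93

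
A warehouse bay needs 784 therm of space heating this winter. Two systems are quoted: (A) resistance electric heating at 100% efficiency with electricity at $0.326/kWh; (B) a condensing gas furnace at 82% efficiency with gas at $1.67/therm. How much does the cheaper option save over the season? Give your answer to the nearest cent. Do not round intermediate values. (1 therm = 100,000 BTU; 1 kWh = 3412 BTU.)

$5894.06

Heat load = 784 therm × 100,000 = 78,400,000 BTU
Gas: input = 78,400,000 / 0.82 = 95,609,756 BTU = 956.1 therm → 956.1 × $1.67 = $1,596.68
Electric: 78,400,000 BTU / 3412 = 22,980 kWh → × $0.326 = $7,490.74
Difference = |$1,596.68 − $7,490.74| = $5,894.06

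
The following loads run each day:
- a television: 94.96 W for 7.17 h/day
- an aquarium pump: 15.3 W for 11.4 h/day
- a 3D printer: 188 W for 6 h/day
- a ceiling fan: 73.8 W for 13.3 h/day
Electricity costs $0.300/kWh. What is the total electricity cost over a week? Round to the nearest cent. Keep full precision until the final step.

$6.23

television: 94.96 W × 7.17 h × 7 d = 4,766 Wh = 4.766 kWh
aquarium pump: 15.3 W × 11.4 h × 7 d = 1,221 Wh = 1.221 kWh
3D printer: 188 W × 6 h × 7 d = 7,896 Wh = 7.896 kWh
ceiling fan: 73.8 W × 13.3 h × 7 d = 6,871 Wh = 6.871 kWh
Total energy = 4.766 + 1.221 + 7.896 + 6.871 = 20.75 kWh
Cost = 20.75 kWh × $0.300 = $6.23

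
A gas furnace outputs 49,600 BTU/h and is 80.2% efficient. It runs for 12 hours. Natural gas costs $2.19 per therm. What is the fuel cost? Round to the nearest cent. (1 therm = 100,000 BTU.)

$16.25

Heat delivered = 49,600 BTU/h × 12 h = 595,200 BTU
Gas input = 595,200 / 0.802 = 742,145 BTU
= 742,145 / 100,000 = 7.421 therm
Cost = 7.421 × $2.19/therm = $16.25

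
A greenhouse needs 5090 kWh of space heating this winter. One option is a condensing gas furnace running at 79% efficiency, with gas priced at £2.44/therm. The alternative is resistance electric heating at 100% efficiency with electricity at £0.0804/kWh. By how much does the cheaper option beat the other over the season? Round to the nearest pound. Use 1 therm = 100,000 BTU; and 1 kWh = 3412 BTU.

£127

Heat load = 5090 kWh × 3412 = 17,367,080 BTU
Gas: input = 17,367,080 / 0.79 = 21,983,646 BTU = 219.8 therm → 219.8 × £2.44 = £536.40
Electric: 17,367,080 BTU / 3412 = 5,090 kWh → × £0.0804 = £409.24
Difference = |£536.40 − £409.24| = £127.16 ≈ £127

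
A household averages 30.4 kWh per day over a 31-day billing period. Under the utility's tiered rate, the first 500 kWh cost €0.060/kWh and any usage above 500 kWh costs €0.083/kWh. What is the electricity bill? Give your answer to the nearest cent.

€66.72

Usage = 30.4 kWh/day × 31 days = 942.4 kWh
First 500 kWh × €0.060 = €30.00
Remaining 442.4 kWh × €0.083 = €36.72
Total = €66.72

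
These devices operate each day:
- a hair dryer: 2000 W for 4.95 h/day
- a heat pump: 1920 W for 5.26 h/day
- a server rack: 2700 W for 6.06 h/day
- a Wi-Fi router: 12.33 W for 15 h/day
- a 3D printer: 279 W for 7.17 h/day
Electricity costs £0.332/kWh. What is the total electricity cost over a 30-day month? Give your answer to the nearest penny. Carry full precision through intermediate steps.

hair dryer: 2000 W × 4.95 h × 30 d = 297,000 Wh = 297 kWh
heat pump: 1920 W × 5.26 h × 30 d = 302,976 Wh = 303 kWh
server rack: 2700 W × 6.06 h × 30 d = 490,860 Wh = 490.9 kWh
Wi-Fi router: 12.33 W × 15 h × 30 d = 5,548 Wh = 5.548 kWh
3D printer: 279 W × 7.17 h × 30 d = 60,013 Wh = 60.01 kWh
Total energy = 297 + 303 + 490.9 + 5.548 + 60.01 = 1,156 kWh
Cost = 1,156 kWh × £0.332 = £383.92

£383.92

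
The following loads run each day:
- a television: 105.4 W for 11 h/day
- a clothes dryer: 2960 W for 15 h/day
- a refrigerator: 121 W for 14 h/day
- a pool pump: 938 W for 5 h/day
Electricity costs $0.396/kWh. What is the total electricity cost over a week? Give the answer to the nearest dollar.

television: 105.4 W × 11 h × 7 d = 8,116 Wh = 8.116 kWh
clothes dryer: 2960 W × 15 h × 7 d = 310,800 Wh = 310.8 kWh
refrigerator: 121 W × 14 h × 7 d = 11,858 Wh = 11.86 kWh
pool pump: 938 W × 5 h × 7 d = 32,830 Wh = 32.83 kWh
Total energy = 8.116 + 310.8 + 11.86 + 32.83 = 363.6 kWh
Cost = 363.6 kWh × $0.396 = $143.99 ≈ $144

$144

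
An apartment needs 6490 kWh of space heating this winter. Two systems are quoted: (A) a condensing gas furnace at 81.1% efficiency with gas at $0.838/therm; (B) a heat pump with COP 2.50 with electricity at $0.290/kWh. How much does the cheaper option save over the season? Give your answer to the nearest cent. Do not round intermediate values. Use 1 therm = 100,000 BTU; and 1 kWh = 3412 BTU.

$524.03

Heat load = 6490 kWh × 3412 = 22,143,880 BTU
Gas: input = 22,143,880 / 0.811 = 27,304,414 BTU = 273 therm → 273 × $0.838 = $228.81
Heat pump: 22,143,880 BTU / 3412 = 6,490 kWh heat; / 2.50 = 2,596 kWh in → × $0.290 = $752.84
Difference = |$228.81 − $752.84| = $524.03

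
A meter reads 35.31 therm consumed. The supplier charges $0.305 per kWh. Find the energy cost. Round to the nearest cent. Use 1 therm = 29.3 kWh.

35.31 therm × (29.3 kWh/therm) = 1,035 kWh
Cost = 1,035 kWh × $0.305/kWh = $315.55

$315.55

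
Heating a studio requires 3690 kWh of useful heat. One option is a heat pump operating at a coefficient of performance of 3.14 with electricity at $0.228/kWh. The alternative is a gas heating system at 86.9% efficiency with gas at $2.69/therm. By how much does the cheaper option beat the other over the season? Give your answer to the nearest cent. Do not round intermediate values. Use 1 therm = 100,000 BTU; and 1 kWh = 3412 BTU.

$121.80

Heat load = 3690 kWh × 3412 = 12,590,280 BTU
Gas: input = 12,590,280 / 0.869 = 14,488,239 BTU = 144.9 therm → 144.9 × $2.69 = $389.73
Heat pump: 12,590,280 BTU / 3412 = 3,690 kWh heat; / 3.14 = 1,175 kWh in → × $0.228 = $267.94
Difference = |$389.73 − $267.94| = $121.80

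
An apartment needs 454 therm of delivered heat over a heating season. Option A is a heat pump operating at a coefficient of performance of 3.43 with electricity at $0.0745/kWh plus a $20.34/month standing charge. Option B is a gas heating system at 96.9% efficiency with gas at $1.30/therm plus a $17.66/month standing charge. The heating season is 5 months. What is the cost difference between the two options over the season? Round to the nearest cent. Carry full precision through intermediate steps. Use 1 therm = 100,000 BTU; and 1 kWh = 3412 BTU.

Heat load = 454 therm × 100,000 = 45,400,000 BTU
Gas: input = 45,400,000 / 0.969 = 46,852,425 BTU = 468.5 therm → 468.5 × $1.30 = $609.08; + 5 × $17.66 standing = $697.38
Heat pump: 45,400,000 BTU / 3412 = 13,310 kWh heat; / 3.43 = 3,879 kWh in → × $0.0745 = $289.01; + 5 × $20.34 standing = $390.71
Difference = |$697.38 − $390.71| = $306.67

$306.67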